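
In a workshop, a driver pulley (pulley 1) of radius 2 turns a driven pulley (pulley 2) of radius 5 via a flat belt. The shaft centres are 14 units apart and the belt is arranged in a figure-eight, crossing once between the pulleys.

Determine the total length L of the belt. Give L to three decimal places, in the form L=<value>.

crossed belt: β = asin((r1+r2)/C) = asin(7/14) = 30.0000°
wrap1 = wrap2 = π + 2β = 240.0000°
tangent length = C·cosβ = 12.1244
L = (r1+r2)·wrap + 2·C·cosβ = 7·4.1888 + 2·12.1244 = 53.5702

L=53.570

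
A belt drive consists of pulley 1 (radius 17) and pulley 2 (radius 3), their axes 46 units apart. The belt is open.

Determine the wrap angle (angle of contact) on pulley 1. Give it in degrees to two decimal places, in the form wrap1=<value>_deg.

open belt: β = asin((r2−r1)/C) = asin(-14/46) = -17.7189°
wrap1 = π − 2β = 215.4379°
wrap2 = π + 2β = 144.5621°

wrap1=215.44_deg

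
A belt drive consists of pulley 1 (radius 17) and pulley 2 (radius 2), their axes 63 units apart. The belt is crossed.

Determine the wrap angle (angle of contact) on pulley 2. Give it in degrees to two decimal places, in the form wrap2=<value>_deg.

crossed belt: β = asin((r1+r2)/C) = asin(19/63) = 17.5530°
wrap1 = wrap2 = π + 2β = 215.1059°

wrap2=215.11_deg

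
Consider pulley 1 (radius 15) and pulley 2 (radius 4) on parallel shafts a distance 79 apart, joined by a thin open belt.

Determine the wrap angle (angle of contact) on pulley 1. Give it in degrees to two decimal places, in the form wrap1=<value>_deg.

wrap1=196.01_deg

open belt: β = asin((r2−r1)/C) = asin(-11/79) = -8.0039°
wrap1 = π − 2β = 196.0078°
wrap2 = π + 2β = 163.9922°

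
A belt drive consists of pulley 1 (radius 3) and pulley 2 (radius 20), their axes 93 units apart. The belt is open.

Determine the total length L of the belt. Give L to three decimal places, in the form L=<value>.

open belt: β = asin((r2−r1)/C) = asin(17/93) = 10.5326°
wrap1 = π − 2β = 158.9347°
wrap2 = π + 2β = 201.0653°
tangent length = C·cosβ = 91.4330
L = r1·wrap1 + r2·wrap2 + 2·C·cosβ = 3·2.7739 + 20·3.5093 + 2·91.4330 = 261.3729

L=261.373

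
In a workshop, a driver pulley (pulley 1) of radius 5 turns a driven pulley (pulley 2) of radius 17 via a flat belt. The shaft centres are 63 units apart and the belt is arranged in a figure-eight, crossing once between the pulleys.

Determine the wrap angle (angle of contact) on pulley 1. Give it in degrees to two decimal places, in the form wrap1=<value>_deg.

wrap1=220.88_deg

crossed belt: β = asin((r1+r2)/C) = asin(22/63) = 20.4388°
wrap1 = wrap2 = π + 2β = 220.8776°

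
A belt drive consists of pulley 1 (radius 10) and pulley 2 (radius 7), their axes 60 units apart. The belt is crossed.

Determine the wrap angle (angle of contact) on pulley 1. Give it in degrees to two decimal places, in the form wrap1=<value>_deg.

crossed belt: β = asin((r1+r2)/C) = asin(17/60) = 16.4592°
wrap1 = wrap2 = π + 2β = 212.9185°

wrap1=212.92_deg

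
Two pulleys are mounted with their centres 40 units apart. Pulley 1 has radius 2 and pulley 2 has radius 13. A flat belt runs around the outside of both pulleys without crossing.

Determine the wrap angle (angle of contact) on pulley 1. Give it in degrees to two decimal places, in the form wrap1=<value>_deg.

open belt: β = asin((r2−r1)/C) = asin(11/40) = 15.9620°
wrap1 = π − 2β = 148.0760°
wrap2 = π + 2β = 211.9240°

wrap1=148.08_deg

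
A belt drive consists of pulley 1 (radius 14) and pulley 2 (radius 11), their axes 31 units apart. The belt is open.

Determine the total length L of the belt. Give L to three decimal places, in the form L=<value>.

open belt: β = asin((r2−r1)/C) = asin(-3/31) = -5.5534°
wrap1 = π − 2β = 191.1069°
wrap2 = π + 2β = 168.8931°
tangent length = C·cosβ = 30.8545
L = r1·wrap1 + r2·wrap2 + 2·C·cosβ = 14·3.3354 + 11·2.9477 + 2·30.8545 = 140.8304

L=140.830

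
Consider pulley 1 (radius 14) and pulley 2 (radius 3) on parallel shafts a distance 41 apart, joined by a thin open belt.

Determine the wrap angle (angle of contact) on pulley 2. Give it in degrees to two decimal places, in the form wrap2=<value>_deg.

open belt: β = asin((r2−r1)/C) = asin(-11/41) = -15.5627°
wrap1 = π − 2β = 211.1254°
wrap2 = π + 2β = 148.8746°

wrap2=148.87_deg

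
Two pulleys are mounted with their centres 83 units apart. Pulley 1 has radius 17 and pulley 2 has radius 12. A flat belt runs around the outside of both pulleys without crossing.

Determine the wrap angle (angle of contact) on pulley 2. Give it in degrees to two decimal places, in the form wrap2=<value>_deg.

open belt: β = asin((r2−r1)/C) = asin(-5/83) = -3.4536°
wrap1 = π − 2β = 186.9073°
wrap2 = π + 2β = 173.0927°

wrap2=173.09_deg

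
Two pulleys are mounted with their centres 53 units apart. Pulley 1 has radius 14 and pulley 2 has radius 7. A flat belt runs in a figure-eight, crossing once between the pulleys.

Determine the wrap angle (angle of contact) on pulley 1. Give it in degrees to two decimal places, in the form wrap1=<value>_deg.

wrap1=226.68_deg

crossed belt: β = asin((r1+r2)/C) = asin(21/53) = 23.3425°
wrap1 = wrap2 = π + 2β = 226.6850°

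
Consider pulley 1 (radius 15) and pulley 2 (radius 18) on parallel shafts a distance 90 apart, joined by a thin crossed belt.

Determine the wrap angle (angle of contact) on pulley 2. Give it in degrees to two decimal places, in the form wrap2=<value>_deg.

wrap2=223.02_deg

crossed belt: β = asin((r1+r2)/C) = asin(33/90) = 21.5102°
wrap1 = wrap2 = π + 2β = 223.0204°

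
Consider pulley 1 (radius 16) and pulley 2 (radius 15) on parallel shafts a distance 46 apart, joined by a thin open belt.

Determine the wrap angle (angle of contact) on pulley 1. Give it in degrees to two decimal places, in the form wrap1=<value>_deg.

wrap1=182.49_deg

open belt: β = asin((r2−r1)/C) = asin(-1/46) = -1.2457°
wrap1 = π − 2β = 182.4913°
wrap2 = π + 2β = 177.5087°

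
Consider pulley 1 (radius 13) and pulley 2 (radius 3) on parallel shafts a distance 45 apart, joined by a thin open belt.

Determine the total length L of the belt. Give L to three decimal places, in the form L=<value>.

L=142.497

open belt: β = asin((r2−r1)/C) = asin(-10/45) = -12.8396°
wrap1 = π − 2β = 205.6792°
wrap2 = π + 2β = 154.3208°
tangent length = C·cosβ = 43.8748
L = r1·wrap1 + r2·wrap2 + 2·C·cosβ = 13·3.5898 + 3·2.6934 + 2·43.8748 = 142.4970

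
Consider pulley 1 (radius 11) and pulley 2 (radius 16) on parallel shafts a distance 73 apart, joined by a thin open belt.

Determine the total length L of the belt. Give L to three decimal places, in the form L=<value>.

open belt: β = asin((r2−r1)/C) = asin(5/73) = 3.9274°
wrap1 = π − 2β = 172.1451°
wrap2 = π + 2β = 187.8549°
tangent length = C·cosβ = 72.8286
L = r1·wrap1 + r2·wrap2 + 2·C·cosβ = 11·3.0045 + 16·3.2787 + 2·72.8286 = 231.1656

L=231.166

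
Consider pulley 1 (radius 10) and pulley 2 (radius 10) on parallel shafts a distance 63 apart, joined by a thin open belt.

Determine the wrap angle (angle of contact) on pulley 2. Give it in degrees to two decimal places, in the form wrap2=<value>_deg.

open belt: β = asin((r2−r1)/C) = asin(0/63) = 0.0000°
wrap1 = π − 2β = 180.0000°
wrap2 = π + 2β = 180.0000°

wrap2=180.00_deg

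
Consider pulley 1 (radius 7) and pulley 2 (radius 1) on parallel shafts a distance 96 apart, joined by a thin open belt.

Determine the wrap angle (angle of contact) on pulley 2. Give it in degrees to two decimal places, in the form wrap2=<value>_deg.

open belt: β = asin((r2−r1)/C) = asin(-6/96) = -3.5833°
wrap1 = π − 2β = 187.1666°
wrap2 = π + 2β = 172.8334°

wrap2=172.83_deg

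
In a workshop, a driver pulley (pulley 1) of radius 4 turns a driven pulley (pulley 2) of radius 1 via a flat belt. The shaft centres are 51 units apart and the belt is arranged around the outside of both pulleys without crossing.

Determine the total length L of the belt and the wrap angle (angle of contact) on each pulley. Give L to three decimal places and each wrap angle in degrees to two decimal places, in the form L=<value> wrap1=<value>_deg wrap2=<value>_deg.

L=117.884 wrap1=186.74_deg wrap2=173.26_deg

open belt: β = asin((r2−r1)/C) = asin(-3/51) = -3.3723°
wrap1 = π − 2β = 186.7446°
wrap2 = π + 2β = 173.2554°
tangent length = C·cosβ = 50.9117
L = r1·wrap1 + r2·wrap2 + 2·C·cosβ = 4·3.2593 + 1·3.0239 + 2·50.9117 = 117.8845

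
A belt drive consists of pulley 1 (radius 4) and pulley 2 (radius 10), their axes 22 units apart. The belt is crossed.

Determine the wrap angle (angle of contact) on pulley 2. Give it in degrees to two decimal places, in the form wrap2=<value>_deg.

crossed belt: β = asin((r1+r2)/C) = asin(14/22) = 39.5212°
wrap1 = wrap2 = π + 2β = 259.0424°

wrap2=259.04_deg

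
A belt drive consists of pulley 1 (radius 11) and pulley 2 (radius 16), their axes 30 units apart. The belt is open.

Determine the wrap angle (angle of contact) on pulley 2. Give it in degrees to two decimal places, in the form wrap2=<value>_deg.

open belt: β = asin((r2−r1)/C) = asin(5/30) = 9.5941°
wrap1 = π − 2β = 160.8119°
wrap2 = π + 2β = 199.1881°

wrap2=199.19_deg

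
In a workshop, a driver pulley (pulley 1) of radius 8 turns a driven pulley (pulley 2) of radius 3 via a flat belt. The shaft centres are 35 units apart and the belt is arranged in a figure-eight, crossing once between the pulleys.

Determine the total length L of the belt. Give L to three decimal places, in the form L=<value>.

L=108.044

crossed belt: β = asin((r1+r2)/C) = asin(11/35) = 18.3177°
wrap1 = wrap2 = π + 2β = 216.6354°
tangent length = C·cosβ = 33.2265
L = (r1+r2)·wrap + 2·C·cosβ = 11·3.7810 + 2·33.2265 = 108.0440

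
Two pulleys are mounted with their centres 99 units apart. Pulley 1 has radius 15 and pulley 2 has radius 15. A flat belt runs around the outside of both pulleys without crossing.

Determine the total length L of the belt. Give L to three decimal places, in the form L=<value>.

open belt: β = asin((r2−r1)/C) = asin(0/99) = 0.0000°
wrap1 = π − 2β = 180.0000°
wrap2 = π + 2β = 180.0000°
tangent length = C·cosβ = 99.0000
L = r1·wrap1 + r2·wrap2 + 2·C·cosβ = 15·3.1416 + 15·3.1416 + 2·99.0000 = 292.2478

L=292.248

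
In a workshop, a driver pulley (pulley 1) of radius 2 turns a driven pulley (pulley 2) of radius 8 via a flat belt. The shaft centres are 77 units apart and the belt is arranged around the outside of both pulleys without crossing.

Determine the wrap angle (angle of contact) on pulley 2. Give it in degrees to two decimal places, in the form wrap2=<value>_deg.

wrap2=188.94_deg

open belt: β = asin((r2−r1)/C) = asin(6/77) = 4.4691°
wrap1 = π − 2β = 171.0617°
wrap2 = π + 2β = 188.9383°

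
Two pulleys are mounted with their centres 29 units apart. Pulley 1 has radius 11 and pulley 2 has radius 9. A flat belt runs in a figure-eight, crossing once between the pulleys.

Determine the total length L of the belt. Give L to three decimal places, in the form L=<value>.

L=135.272

crossed belt: β = asin((r1+r2)/C) = asin(20/29) = 43.6028°
wrap1 = wrap2 = π + 2β = 267.2056°
tangent length = C·cosβ = 21.0000
L = (r1+r2)·wrap + 2·C·cosβ = 20·4.6636 + 2·21.0000 = 135.2724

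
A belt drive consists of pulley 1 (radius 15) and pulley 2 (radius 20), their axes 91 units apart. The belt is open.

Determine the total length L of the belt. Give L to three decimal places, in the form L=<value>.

L=292.231

open belt: β = asin((r2−r1)/C) = asin(5/91) = 3.1497°
wrap1 = π − 2β = 173.7006°
wrap2 = π + 2β = 186.2994°
tangent length = C·cosβ = 90.8625
L = r1·wrap1 + r2·wrap2 + 2·C·cosβ = 15·3.0316 + 20·3.2515 + 2·90.8625 = 292.2305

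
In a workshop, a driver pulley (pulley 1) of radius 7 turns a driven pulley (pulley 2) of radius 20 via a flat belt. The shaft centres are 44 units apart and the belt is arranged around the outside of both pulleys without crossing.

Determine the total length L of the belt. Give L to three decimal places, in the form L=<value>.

open belt: β = asin((r2−r1)/C) = asin(13/44) = 17.1848°
wrap1 = π − 2β = 145.6304°
wrap2 = π + 2β = 214.3696°
tangent length = C·cosβ = 42.0357
L = r1·wrap1 + r2·wrap2 + 2·C·cosβ = 7·2.5417 + 20·3.7415 + 2·42.0357 = 176.6926

L=176.693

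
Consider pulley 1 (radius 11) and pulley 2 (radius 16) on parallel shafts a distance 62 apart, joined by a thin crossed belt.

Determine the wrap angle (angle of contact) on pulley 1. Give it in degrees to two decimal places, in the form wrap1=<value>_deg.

crossed belt: β = asin((r1+r2)/C) = asin(27/62) = 25.8161°
wrap1 = wrap2 = π + 2β = 231.6322°

wrap1=231.63_deg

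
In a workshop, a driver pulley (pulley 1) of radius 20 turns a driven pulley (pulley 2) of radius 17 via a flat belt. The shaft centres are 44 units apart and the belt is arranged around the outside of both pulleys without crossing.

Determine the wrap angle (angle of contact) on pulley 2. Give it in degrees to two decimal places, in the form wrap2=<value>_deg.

open belt: β = asin((r2−r1)/C) = asin(-3/44) = -3.9096°
wrap1 = π − 2β = 187.8191°
wrap2 = π + 2β = 172.1809°

wrap2=172.18_deg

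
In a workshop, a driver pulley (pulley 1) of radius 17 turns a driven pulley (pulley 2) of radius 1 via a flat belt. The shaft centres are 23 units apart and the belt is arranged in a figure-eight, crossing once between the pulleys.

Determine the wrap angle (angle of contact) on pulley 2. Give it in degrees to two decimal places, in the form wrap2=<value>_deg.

wrap2=283.00_deg

crossed belt: β = asin((r1+r2)/C) = asin(18/23) = 51.5000°
wrap1 = wrap2 = π + 2β = 283.0001°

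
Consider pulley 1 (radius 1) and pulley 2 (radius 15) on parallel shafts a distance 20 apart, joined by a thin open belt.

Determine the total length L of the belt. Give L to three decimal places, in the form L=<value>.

open belt: β = asin((r2−r1)/C) = asin(14/20) = 44.4270°
wrap1 = π − 2β = 91.1460°
wrap2 = π + 2β = 268.8540°
tangent length = C·cosβ = 14.2829
L = r1·wrap1 + r2·wrap2 + 2·C·cosβ = 1·1.5908 + 15·4.6924 + 2·14.2829 = 100.5423

L=100.542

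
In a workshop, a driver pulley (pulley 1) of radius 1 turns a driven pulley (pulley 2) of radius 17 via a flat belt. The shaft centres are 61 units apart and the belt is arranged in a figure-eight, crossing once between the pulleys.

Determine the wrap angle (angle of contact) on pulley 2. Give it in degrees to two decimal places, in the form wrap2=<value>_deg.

wrap2=214.32_deg

crossed belt: β = asin((r1+r2)/C) = asin(18/61) = 17.1625°
wrap1 = wrap2 = π + 2β = 214.3249°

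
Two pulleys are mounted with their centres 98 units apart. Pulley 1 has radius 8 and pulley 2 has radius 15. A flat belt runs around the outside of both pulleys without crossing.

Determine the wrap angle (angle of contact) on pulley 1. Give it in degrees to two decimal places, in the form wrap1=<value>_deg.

open belt: β = asin((r2−r1)/C) = asin(7/98) = 4.0960°
wrap1 = π − 2β = 171.8079°
wrap2 = π + 2β = 188.1921°

wrap1=171.81_deg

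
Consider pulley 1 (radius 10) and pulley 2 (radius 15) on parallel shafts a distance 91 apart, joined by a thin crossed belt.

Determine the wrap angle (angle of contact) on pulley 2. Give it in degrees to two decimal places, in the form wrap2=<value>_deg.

wrap2=211.89_deg

crossed belt: β = asin((r1+r2)/C) = asin(25/91) = 15.9456°
wrap1 = wrap2 = π + 2β = 211.8913°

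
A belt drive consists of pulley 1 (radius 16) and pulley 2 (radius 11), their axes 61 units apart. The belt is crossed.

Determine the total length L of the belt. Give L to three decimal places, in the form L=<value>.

crossed belt: β = asin((r1+r2)/C) = asin(27/61) = 26.2714°
wrap1 = wrap2 = π + 2β = 232.5427°
tangent length = C·cosβ = 54.6992
L = (r1+r2)·wrap + 2·C·cosβ = 27·4.0586 + 2·54.6992 = 218.9815

L=218.982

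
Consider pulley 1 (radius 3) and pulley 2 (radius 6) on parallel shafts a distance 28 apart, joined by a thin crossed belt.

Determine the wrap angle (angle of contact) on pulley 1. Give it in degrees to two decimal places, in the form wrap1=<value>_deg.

wrap1=217.50_deg

crossed belt: β = asin((r1+r2)/C) = asin(9/28) = 18.7493°
wrap1 = wrap2 = π + 2β = 217.4987°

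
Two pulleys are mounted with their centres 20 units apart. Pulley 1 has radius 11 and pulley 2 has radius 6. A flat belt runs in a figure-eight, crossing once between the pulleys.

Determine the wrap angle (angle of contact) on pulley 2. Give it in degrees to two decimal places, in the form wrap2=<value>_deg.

wrap2=296.42_deg

crossed belt: β = asin((r1+r2)/C) = asin(17/20) = 58.2117°
wrap1 = wrap2 = π + 2β = 296.4233°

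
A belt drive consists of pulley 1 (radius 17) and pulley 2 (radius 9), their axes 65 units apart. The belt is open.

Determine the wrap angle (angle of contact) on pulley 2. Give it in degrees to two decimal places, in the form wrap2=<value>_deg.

open belt: β = asin((r2−r1)/C) = asin(-8/65) = -7.0697°
wrap1 = π − 2β = 194.1394°
wrap2 = π + 2β = 165.8606°

wrap2=165.86_deg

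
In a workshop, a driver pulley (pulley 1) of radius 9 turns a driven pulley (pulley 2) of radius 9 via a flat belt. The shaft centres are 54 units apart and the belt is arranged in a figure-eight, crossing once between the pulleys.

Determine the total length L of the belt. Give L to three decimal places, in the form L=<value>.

L=170.606

crossed belt: β = asin((r1+r2)/C) = asin(18/54) = 19.4712°
wrap1 = wrap2 = π + 2β = 218.9424°
tangent length = C·cosβ = 50.9117
L = (r1+r2)·wrap + 2·C·cosβ = 18·3.8213 + 2·50.9117 = 170.6062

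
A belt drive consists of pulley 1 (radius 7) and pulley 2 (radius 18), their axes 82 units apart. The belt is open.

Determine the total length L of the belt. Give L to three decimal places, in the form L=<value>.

L=244.018

open belt: β = asin((r2−r1)/C) = asin(11/82) = 7.7093°
wrap1 = π − 2β = 164.5815°
wrap2 = π + 2β = 195.4185°
tangent length = C·cosβ = 81.2588
L = r1·wrap1 + r2·wrap2 + 2·C·cosβ = 7·2.8725 + 18·3.4107 + 2·81.2588 = 244.0177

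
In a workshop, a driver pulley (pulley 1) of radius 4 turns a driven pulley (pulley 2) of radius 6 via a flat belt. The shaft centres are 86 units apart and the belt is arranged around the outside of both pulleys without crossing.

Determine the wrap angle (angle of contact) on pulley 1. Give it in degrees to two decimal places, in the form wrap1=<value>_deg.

open belt: β = asin((r2−r1)/C) = asin(2/86) = 1.3326°
wrap1 = π − 2β = 177.3348°
wrap2 = π + 2β = 182.6652°

wrap1=177.33_deg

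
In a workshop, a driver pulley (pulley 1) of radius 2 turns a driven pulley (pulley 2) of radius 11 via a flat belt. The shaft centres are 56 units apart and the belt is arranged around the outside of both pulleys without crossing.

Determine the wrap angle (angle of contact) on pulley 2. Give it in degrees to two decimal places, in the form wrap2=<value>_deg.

open belt: β = asin((r2−r1)/C) = asin(9/56) = 9.2484°
wrap1 = π − 2β = 161.5033°
wrap2 = π + 2β = 198.4967°

wrap2=198.50_deg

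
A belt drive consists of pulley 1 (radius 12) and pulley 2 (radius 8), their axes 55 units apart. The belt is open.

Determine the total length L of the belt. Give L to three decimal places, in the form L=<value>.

open belt: β = asin((r2−r1)/C) = asin(-4/55) = -4.1706°
wrap1 = π − 2β = 188.3413°
wrap2 = π + 2β = 171.6587°
tangent length = C·cosβ = 54.8544
L = r1·wrap1 + r2·wrap2 + 2·C·cosβ = 12·3.2872 + 8·2.9960 + 2·54.8544 = 173.1229

L=173.123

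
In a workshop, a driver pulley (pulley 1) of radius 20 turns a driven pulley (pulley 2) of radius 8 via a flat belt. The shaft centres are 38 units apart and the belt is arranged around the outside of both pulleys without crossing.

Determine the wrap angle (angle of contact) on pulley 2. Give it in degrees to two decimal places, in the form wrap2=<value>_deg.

wrap2=143.18_deg

open belt: β = asin((r2−r1)/C) = asin(-12/38) = -18.4085°
wrap1 = π − 2β = 216.8170°
wrap2 = π + 2β = 143.1830°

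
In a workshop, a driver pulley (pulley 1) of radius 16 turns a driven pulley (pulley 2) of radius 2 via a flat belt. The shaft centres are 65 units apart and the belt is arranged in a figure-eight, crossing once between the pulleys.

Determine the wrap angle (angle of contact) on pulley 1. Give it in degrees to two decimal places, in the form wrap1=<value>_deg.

wrap1=212.15_deg

crossed belt: β = asin((r1+r2)/C) = asin(18/65) = 16.0766°
wrap1 = wrap2 = π + 2β = 212.1533°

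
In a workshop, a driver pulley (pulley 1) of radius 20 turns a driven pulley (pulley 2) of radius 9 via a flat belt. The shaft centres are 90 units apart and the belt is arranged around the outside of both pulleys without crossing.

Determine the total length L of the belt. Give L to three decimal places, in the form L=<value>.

L=272.452

open belt: β = asin((r2−r1)/C) = asin(-11/90) = -7.0204°
wrap1 = π − 2β = 194.0407°
wrap2 = π + 2β = 165.9593°
tangent length = C·cosβ = 89.3252
L = r1·wrap1 + r2·wrap2 + 2·C·cosβ = 20·3.3866 + 9·2.8965 + 2·89.3252 = 272.4523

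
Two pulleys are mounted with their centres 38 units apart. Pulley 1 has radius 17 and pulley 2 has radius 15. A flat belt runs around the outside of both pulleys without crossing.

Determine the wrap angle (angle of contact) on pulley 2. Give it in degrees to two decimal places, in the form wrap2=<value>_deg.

open belt: β = asin((r2−r1)/C) = asin(-2/38) = -3.0170°
wrap1 = π − 2β = 186.0339°
wrap2 = π + 2β = 173.9661°

wrap2=173.97_deg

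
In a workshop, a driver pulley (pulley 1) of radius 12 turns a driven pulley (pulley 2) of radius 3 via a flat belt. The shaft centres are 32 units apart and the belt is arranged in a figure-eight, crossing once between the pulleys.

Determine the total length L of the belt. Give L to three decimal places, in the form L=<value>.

crossed belt: β = asin((r1+r2)/C) = asin(15/32) = 27.9532°
wrap1 = wrap2 = π + 2β = 235.9064°
tangent length = C·cosβ = 28.2666
L = (r1+r2)·wrap + 2·C·cosβ = 15·4.1173 + 2·28.2666 = 118.2933

L=118.293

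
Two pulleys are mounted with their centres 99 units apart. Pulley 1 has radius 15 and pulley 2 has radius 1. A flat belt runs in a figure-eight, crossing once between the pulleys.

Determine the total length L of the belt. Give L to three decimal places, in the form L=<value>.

crossed belt: β = asin((r1+r2)/C) = asin(16/99) = 9.3007°
wrap1 = wrap2 = π + 2β = 198.6014°
tangent length = C·cosβ = 97.6985
L = (r1+r2)·wrap + 2·C·cosβ = 16·3.4662 + 2·97.6985 = 250.8570

L=250.857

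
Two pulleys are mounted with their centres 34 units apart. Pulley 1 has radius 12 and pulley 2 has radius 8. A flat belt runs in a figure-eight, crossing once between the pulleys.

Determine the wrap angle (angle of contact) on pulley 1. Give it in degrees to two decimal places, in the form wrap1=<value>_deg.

wrap1=252.06_deg

crossed belt: β = asin((r1+r2)/C) = asin(20/34) = 36.0319°
wrap1 = wrap2 = π + 2β = 252.0638°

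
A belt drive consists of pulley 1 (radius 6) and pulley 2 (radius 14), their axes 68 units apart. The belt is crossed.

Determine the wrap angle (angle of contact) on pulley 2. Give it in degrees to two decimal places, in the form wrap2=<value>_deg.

wrap2=214.21_deg

crossed belt: β = asin((r1+r2)/C) = asin(20/68) = 17.1046°
wrap1 = wrap2 = π + 2β = 214.2093°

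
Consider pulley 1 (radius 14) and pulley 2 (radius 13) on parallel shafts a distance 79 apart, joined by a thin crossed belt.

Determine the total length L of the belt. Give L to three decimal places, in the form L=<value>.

crossed belt: β = asin((r1+r2)/C) = asin(27/79) = 19.9849°
wrap1 = wrap2 = π + 2β = 219.9698°
tangent length = C·cosβ = 74.2428
L = (r1+r2)·wrap + 2·C·cosβ = 27·3.8392 + 2·74.2428 = 252.1440

L=252.144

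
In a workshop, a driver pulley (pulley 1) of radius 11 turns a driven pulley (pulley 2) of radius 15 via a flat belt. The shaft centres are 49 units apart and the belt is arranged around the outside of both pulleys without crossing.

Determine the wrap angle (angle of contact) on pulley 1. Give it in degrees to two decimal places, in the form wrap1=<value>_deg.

wrap1=170.64_deg

open belt: β = asin((r2−r1)/C) = asin(4/49) = 4.6824°
wrap1 = π − 2β = 170.6352°
wrap2 = π + 2β = 189.3648°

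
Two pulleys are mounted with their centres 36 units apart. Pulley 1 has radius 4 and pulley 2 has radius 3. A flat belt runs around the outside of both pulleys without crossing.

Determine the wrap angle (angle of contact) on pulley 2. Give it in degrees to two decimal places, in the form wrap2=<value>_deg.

open belt: β = asin((r2−r1)/C) = asin(-1/36) = -1.5918°
wrap1 = π − 2β = 183.1835°
wrap2 = π + 2β = 176.8165°

wrap2=176.82_deg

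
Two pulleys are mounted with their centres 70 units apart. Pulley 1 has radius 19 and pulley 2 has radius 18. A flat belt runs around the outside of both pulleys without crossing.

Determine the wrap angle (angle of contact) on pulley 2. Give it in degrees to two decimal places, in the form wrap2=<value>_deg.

open belt: β = asin((r2−r1)/C) = asin(-1/70) = -0.8185°
wrap1 = π − 2β = 181.6371°
wrap2 = π + 2β = 178.3629°

wrap2=178.36_deg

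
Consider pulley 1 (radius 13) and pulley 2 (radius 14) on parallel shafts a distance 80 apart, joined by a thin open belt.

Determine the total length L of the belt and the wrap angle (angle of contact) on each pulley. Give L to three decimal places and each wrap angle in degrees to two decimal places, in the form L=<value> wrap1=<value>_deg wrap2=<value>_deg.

L=244.836 wrap1=178.57_deg wrap2=181.43_deg

open belt: β = asin((r2−r1)/C) = asin(1/80) = 0.7162°
wrap1 = π − 2β = 178.5676°
wrap2 = π + 2β = 181.4324°
tangent length = C·cosβ = 79.9937
L = r1·wrap1 + r2·wrap2 + 2·C·cosβ = 13·3.1166 + 14·3.1666 + 2·79.9937 = 244.8355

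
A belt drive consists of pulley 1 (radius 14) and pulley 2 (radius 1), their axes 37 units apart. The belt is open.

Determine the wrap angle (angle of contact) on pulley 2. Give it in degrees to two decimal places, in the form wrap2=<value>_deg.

wrap2=138.86_deg

open belt: β = asin((r2−r1)/C) = asin(-13/37) = -20.5700°
wrap1 = π − 2β = 221.1400°
wrap2 = π + 2β = 138.8600°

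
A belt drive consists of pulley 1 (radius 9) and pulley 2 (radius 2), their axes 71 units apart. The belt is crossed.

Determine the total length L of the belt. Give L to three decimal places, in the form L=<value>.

L=178.265

crossed belt: β = asin((r1+r2)/C) = asin(11/71) = 8.9127°
wrap1 = wrap2 = π + 2β = 197.8254°
tangent length = C·cosβ = 70.1427
L = (r1+r2)·wrap + 2·C·cosβ = 11·3.4527 + 2·70.1427 = 178.2652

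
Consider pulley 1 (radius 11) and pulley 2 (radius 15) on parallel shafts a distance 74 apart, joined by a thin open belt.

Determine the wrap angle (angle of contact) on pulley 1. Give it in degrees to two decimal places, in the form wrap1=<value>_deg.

wrap1=173.80_deg

open belt: β = asin((r2−r1)/C) = asin(4/74) = 3.0986°
wrap1 = π − 2β = 173.8028°
wrap2 = π + 2β = 186.1972°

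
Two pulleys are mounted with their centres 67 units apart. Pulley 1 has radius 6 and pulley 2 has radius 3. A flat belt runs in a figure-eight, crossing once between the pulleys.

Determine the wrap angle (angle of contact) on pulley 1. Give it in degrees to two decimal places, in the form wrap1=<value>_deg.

wrap1=195.44_deg

crossed belt: β = asin((r1+r2)/C) = asin(9/67) = 7.7198°
wrap1 = wrap2 = π + 2β = 195.4396°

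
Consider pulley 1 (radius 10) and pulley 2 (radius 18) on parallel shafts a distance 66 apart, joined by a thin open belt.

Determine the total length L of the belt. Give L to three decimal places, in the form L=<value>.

L=220.935

open belt: β = asin((r2−r1)/C) = asin(8/66) = 6.9621°
wrap1 = π − 2β = 166.0759°
wrap2 = π + 2β = 193.9241°
tangent length = C·cosβ = 65.5134
L = r1·wrap1 + r2·wrap2 + 2·C·cosβ = 10·2.8986 + 18·3.3846 + 2·65.5134 = 220.9355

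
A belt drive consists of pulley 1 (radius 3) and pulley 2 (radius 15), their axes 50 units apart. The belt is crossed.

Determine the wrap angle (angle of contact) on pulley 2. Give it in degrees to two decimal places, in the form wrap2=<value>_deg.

wrap2=222.20_deg

crossed belt: β = asin((r1+r2)/C) = asin(18/50) = 21.1002°
wrap1 = wrap2 = π + 2β = 222.2004°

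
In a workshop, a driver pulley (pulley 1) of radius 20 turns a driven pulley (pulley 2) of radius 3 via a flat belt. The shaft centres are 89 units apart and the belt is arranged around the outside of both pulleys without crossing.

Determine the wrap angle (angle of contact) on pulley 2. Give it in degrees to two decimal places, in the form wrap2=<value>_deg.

open belt: β = asin((r2−r1)/C) = asin(-17/89) = -11.0118°
wrap1 = π − 2β = 202.0236°
wrap2 = π + 2β = 157.9764°

wrap2=157.98_deg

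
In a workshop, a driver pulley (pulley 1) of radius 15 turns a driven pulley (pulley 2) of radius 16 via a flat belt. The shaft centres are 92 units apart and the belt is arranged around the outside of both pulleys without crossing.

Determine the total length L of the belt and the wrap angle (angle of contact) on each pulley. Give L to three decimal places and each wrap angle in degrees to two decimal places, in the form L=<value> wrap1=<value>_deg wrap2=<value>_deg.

open belt: β = asin((r2−r1)/C) = asin(1/92) = 0.6228°
wrap1 = π − 2β = 178.7544°
wrap2 = π + 2β = 181.2456°
tangent length = C·cosβ = 91.9946
L = r1·wrap1 + r2·wrap2 + 2·C·cosβ = 15·3.1199 + 16·3.1633 + 2·91.9946 = 281.4002

L=281.400 wrap1=178.75_deg wrap2=181.25_deg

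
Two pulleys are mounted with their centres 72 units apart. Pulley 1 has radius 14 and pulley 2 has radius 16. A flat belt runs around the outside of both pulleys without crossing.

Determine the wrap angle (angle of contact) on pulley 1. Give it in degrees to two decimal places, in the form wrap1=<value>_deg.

wrap1=176.82_deg

open belt: β = asin((r2−r1)/C) = asin(2/72) = 1.5918°
wrap1 = π − 2β = 176.8165°
wrap2 = π + 2β = 183.1835°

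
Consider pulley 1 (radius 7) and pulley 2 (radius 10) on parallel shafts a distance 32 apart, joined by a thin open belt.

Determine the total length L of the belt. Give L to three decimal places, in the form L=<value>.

L=117.689

open belt: β = asin((r2−r1)/C) = asin(3/32) = 5.3794°
wrap1 = π − 2β = 169.2412°
wrap2 = π + 2β = 190.7588°
tangent length = C·cosβ = 31.8591
L = r1·wrap1 + r2·wrap2 + 2·C·cosβ = 7·2.9538 + 10·3.3294 + 2·31.8591 = 117.6885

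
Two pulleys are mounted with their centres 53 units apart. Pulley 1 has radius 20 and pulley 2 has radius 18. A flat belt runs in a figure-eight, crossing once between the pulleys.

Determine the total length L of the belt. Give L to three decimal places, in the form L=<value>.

L=254.031

crossed belt: β = asin((r1+r2)/C) = asin(38/53) = 45.8058°
wrap1 = wrap2 = π + 2β = 271.6116°
tangent length = C·cosβ = 36.9459
L = (r1+r2)·wrap + 2·C·cosβ = 38·4.7405 + 2·36.9459 = 254.0314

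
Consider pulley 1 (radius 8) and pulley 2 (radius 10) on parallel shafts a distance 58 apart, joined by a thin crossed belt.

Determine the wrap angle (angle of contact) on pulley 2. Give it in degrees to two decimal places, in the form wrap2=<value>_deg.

wrap2=216.16_deg

crossed belt: β = asin((r1+r2)/C) = asin(18/58) = 18.0800°
wrap1 = wrap2 = π + 2β = 216.1600°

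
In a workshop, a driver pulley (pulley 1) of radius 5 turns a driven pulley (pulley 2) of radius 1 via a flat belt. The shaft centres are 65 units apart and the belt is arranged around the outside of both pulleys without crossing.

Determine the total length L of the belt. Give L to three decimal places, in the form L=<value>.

L=149.096

open belt: β = asin((r2−r1)/C) = asin(-4/65) = -3.5281°
wrap1 = π − 2β = 187.0562°
wrap2 = π + 2β = 172.9438°
tangent length = C·cosβ = 64.8768
L = r1·wrap1 + r2·wrap2 + 2·C·cosβ = 5·3.2647 + 1·3.0184 + 2·64.8768 = 149.0958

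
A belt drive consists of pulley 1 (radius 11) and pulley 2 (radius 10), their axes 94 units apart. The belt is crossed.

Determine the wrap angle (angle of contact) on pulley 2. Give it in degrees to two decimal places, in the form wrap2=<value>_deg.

wrap2=205.82_deg

crossed belt: β = asin((r1+r2)/C) = asin(21/94) = 12.9091°
wrap1 = wrap2 = π + 2β = 205.8181°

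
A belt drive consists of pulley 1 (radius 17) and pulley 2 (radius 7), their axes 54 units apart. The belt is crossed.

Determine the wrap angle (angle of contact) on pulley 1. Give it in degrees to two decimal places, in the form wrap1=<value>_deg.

crossed belt: β = asin((r1+r2)/C) = asin(24/54) = 26.3878°
wrap1 = wrap2 = π + 2β = 232.7756°

wrap1=232.78_deg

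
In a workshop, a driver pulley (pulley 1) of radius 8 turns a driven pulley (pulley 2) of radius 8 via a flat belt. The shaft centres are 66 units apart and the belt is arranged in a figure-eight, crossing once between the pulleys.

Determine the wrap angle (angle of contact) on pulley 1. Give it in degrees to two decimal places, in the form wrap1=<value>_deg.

crossed belt: β = asin((r1+r2)/C) = asin(16/66) = 14.0297°
wrap1 = wrap2 = π + 2β = 208.0593°

wrap1=208.06_deg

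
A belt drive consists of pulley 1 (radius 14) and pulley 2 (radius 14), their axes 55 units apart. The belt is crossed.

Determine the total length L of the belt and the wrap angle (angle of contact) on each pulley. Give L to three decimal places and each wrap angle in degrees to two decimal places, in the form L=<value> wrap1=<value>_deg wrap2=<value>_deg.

crossed belt: β = asin((r1+r2)/C) = asin(28/55) = 30.6033°
wrap1 = wrap2 = π + 2β = 241.2066°
tangent length = C·cosβ = 47.3392
L = (r1+r2)·wrap + 2·C·cosβ = 28·4.2098 + 2·47.3392 = 212.5542

L=212.554 wrap1=241.21_deg wrap2=241.21_deg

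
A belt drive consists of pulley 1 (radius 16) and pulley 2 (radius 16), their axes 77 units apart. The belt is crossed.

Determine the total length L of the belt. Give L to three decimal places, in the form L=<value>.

crossed belt: β = asin((r1+r2)/C) = asin(32/77) = 24.5561°
wrap1 = wrap2 = π + 2β = 229.1123°
tangent length = C·cosβ = 70.0357
L = (r1+r2)·wrap + 2·C·cosβ = 32·3.9988 + 2·70.0357 = 268.0318

L=268.032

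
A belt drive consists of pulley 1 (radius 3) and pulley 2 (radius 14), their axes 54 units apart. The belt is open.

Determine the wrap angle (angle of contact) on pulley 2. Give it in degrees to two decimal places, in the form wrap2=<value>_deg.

wrap2=203.51_deg

open belt: β = asin((r2−r1)/C) = asin(11/54) = 11.7536°
wrap1 = π − 2β = 156.4927°
wrap2 = π + 2β = 203.5073°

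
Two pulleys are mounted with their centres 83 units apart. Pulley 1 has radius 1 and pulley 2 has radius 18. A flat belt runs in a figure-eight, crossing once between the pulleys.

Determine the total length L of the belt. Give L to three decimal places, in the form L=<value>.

crossed belt: β = asin((r1+r2)/C) = asin(19/83) = 13.2332°
wrap1 = wrap2 = π + 2β = 206.4665°
tangent length = C·cosβ = 80.7960
L = (r1+r2)·wrap + 2·C·cosβ = 19·3.6035 + 2·80.7960 = 230.0590

L=230.059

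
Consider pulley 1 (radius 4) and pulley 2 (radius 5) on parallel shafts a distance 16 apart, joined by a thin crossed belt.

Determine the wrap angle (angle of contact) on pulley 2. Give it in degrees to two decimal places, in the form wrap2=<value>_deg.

crossed belt: β = asin((r1+r2)/C) = asin(9/16) = 34.2289°
wrap1 = wrap2 = π + 2β = 248.4577°

wrap2=248.46_deg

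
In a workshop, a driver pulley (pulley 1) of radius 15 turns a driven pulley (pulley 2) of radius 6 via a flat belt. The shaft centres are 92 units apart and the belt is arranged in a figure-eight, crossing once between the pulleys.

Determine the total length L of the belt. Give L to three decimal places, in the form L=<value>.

crossed belt: β = asin((r1+r2)/C) = asin(21/92) = 13.1947°
wrap1 = wrap2 = π + 2β = 206.3894°
tangent length = C·cosβ = 89.5712
L = (r1+r2)·wrap + 2·C·cosβ = 21·3.6022 + 2·89.5712 = 254.7881

L=254.788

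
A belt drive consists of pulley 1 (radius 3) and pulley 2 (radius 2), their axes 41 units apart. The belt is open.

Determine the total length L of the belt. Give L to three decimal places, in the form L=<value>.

L=97.732

open belt: β = asin((r2−r1)/C) = asin(-1/41) = -1.3976°
wrap1 = π − 2β = 182.7952°
wrap2 = π + 2β = 177.2048°
tangent length = C·cosβ = 40.9878
L = r1·wrap1 + r2·wrap2 + 2·C·cosβ = 3·3.1904 + 2·3.0928 + 2·40.9878 = 97.7324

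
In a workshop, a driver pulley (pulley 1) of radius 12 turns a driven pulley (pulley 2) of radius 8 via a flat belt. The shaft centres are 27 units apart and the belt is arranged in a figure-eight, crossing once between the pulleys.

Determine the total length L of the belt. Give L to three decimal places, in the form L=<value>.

L=132.475

crossed belt: β = asin((r1+r2)/C) = asin(20/27) = 47.7946°
wrap1 = wrap2 = π + 2β = 275.5891°
tangent length = C·cosβ = 18.1384
L = (r1+r2)·wrap + 2·C·cosβ = 20·4.8099 + 2·18.1384 = 132.4755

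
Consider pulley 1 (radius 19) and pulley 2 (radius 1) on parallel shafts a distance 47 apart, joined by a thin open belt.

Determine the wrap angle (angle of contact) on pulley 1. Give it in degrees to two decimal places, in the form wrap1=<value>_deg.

wrap1=225.04_deg

open belt: β = asin((r2−r1)/C) = asin(-18/47) = -22.5183°
wrap1 = π − 2β = 225.0366°
wrap2 = π + 2β = 134.9634°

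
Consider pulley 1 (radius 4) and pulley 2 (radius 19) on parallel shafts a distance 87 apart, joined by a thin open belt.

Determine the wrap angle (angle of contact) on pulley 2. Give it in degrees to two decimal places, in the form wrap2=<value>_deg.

open belt: β = asin((r2−r1)/C) = asin(15/87) = 9.9282°
wrap1 = π − 2β = 160.1436°
wrap2 = π + 2β = 199.8564°

wrap2=199.86_deg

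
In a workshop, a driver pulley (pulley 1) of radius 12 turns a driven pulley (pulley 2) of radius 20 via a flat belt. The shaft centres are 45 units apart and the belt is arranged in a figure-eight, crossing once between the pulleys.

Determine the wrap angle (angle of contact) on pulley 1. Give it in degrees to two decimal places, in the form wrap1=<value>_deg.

wrap1=270.65_deg

crossed belt: β = asin((r1+r2)/C) = asin(32/45) = 45.3254°
wrap1 = wrap2 = π + 2β = 270.6508°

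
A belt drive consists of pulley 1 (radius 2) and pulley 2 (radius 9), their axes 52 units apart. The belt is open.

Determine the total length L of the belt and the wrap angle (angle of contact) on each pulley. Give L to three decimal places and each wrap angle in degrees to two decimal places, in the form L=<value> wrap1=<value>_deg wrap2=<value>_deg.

L=139.501 wrap1=164.53_deg wrap2=195.47_deg

open belt: β = asin((r2−r1)/C) = asin(7/52) = 7.7364°
wrap1 = π − 2β = 164.5272°
wrap2 = π + 2β = 195.4728°
tangent length = C·cosβ = 51.5267
L = r1·wrap1 + r2·wrap2 + 2·C·cosβ = 2·2.8715 + 9·3.4116 + 2·51.5267 = 139.5013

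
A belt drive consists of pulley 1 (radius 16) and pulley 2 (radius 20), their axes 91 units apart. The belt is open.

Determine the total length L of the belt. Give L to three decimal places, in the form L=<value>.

L=295.273

open belt: β = asin((r2−r1)/C) = asin(4/91) = 2.5193°
wrap1 = π − 2β = 174.9614°
wrap2 = π + 2β = 185.0386°
tangent length = C·cosβ = 90.9120
L = r1·wrap1 + r2·wrap2 + 2·C·cosβ = 16·3.0537 + 20·3.2295 + 2·90.9120 = 295.2732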